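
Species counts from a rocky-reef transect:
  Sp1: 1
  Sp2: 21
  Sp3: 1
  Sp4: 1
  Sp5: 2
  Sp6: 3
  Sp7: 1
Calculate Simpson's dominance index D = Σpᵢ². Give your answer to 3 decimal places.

Total N = 1+21+1+1+2+3+1 = 30, so the proportions are 0.03333, 0.7, 0.03333, 0.03333, 0.06667, 0.1, 0.03333 (working shown to 5 dp, full precision carried).
D = 0.03333² + 0.7² + 0.03333² + 0.03333² + 0.06667² + 0.1² + 0.03333² = 0.00111 + 0.49000 + 0.00111 + 0.00111 + 0.00444 + 0.01000 + 0.00111 = 0.50889.
To 3 decimal places, D = 0.509.

0.509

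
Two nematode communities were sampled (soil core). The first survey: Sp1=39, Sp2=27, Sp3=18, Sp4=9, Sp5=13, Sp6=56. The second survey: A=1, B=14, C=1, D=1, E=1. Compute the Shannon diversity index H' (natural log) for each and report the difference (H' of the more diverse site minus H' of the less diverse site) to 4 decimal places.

0.7780

The first survey: N=162, proportions 0.2407407, 0.1666667, 0.1111111, 0.0555556, 0.0802469, 0.345679, giving H' = 1.6157923 (working shown to 7 dp, full precision carried).
The second survey: N=18, proportions 0.0555556, 0.7777778, 0.0555556, 0.0555556, 0.0555556, giving H' = 0.8377716.
Difference = |1.6157923 − 0.8377716| = 0.7780207, i.e. 0.7780 to 4 decimal places.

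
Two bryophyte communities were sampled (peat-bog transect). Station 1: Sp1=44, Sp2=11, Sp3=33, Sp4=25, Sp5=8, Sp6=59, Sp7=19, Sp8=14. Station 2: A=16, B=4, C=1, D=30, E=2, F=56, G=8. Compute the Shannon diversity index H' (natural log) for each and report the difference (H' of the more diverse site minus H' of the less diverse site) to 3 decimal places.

0.510

Station 1: N=213, proportions 0.20657, 0.05164, 0.15493, 0.11737, 0.03756, 0.277, 0.0892, 0.06573, giving H' = 1.89256 (working shown to 5 dp, full precision carried).
Station 2: N=117, proportions 0.13675, 0.03419, 0.00855, 0.25641, 0.01709, 0.47863, 0.06838, giving H' = 1.38282.
Difference = |1.89256 − 1.38282| = 0.50974, i.e. 0.510 to 3 decimal places.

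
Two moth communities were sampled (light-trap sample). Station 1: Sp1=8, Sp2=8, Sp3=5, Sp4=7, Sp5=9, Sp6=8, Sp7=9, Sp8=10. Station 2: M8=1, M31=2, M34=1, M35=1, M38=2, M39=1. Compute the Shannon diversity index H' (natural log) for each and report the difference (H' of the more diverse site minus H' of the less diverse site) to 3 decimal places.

Station 1: N=64, proportions 0.125, 0.125, 0.07812, 0.10938, 0.14062, 0.125, 0.14062, 0.15625, giving H' = 2.06277 (working shown to 5 dp, full precision carried).
Station 2: N=8, proportions 0.125, 0.25, 0.125, 0.125, 0.25, 0.125, giving H' = 1.73287.
Difference = |2.06277 − 1.73287| = 0.32990, i.e. 0.330 to 3 decimal places.

0.330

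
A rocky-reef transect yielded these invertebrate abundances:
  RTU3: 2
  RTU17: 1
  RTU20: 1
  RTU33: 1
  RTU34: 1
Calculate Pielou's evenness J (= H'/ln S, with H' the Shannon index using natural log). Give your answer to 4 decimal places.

Total N = 2+1+1+1+1 = 6, so the proportions are 0.333333, 0.166667, 0.166667, 0.166667, 0.166667 (working shown to 6 dp, full precision carried).
H' = −Σ pᵢ ln pᵢ = −((-0.366204) + (-0.298627) + (-0.298627) + (-0.298627) + (-0.298627)) = 1.560710.
With S = 5 species, ln S = 1.609438, so J = 1.560710/1.609438 = 0.969724, i.e. 0.9697 to 4 decimal places.

0.9697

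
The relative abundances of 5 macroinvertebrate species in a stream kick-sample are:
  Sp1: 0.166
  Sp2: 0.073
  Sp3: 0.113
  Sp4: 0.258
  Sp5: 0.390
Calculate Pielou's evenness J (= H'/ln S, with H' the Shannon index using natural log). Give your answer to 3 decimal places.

0.902

H' = −Σ pᵢ ln pᵢ = −((-0.29810) + (-0.19106) + (-0.24638) + (-0.34954) + (-0.36723)) = 1.45231 (working shown to 5 dp, full precision carried).
With S = 5 species, ln S = 1.60944, so J = 1.45231/1.60944 = 0.90237, i.e. 0.902 to 3 decimal places.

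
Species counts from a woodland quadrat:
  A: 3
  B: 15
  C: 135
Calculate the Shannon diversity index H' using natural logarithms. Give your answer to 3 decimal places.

Total N = 3+15+135 = 153, so the proportions are 0.01961, 0.09804, 0.88235 (working shown to 5 dp, full precision carried).
Each pᵢ ln pᵢ term: 0.01961×(-3.93183)=-0.07709, 0.09804×(-2.32239)=-0.22769, 0.88235×(-0.12516)=-0.11044.
Sum = -0.41522, so H' = 0.415.

0.415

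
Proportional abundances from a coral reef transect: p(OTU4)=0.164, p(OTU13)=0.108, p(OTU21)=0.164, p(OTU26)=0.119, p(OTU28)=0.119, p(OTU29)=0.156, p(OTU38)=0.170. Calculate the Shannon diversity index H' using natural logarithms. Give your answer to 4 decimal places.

Each pᵢ ln pᵢ term (working shown to 6 dp, full precision carried): 0.164×(-1.807889)=-0.296494, 0.108×(-2.225624)=-0.240367, 0.164×(-1.807889)=-0.296494, 0.119×(-2.128632)=-0.253307, 0.119×(-2.128632)=-0.253307, 0.156×(-1.857899)=-0.289832, 0.17×(-1.771957)=-0.301233.
Sum = -1.931034, so H' = 1.9310.

1.9310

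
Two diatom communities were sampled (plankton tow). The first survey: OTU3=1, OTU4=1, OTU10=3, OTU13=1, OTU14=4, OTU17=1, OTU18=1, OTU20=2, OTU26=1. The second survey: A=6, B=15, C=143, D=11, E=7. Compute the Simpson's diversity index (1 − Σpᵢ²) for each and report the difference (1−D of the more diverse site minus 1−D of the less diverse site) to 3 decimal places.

The first survey: N=15, proportions 0.06667, 0.06667, 0.2, 0.06667, 0.26667, 0.06667, 0.06667, 0.13333, 0.06667, giving 1−D = 0.84444 (working shown to 5 dp, full precision carried).
The second survey: N=182, proportions 0.03297, 0.08242, 0.78571, 0.06044, 0.03846, giving 1−D = 0.36964.
Difference = |0.84444 − 0.36964| = 0.47480, i.e. 0.475 to 3 decimal places.

0.475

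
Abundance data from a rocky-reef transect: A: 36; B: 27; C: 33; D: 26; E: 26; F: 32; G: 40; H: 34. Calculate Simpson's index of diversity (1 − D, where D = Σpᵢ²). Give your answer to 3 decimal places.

Total N = 36+27+33+26+26+32+40+34 = 254, so the proportions are 0.14173, 0.1063, 0.12992, 0.10236, 0.10236, 0.12598, 0.15748, 0.13386 (working shown to 5 dp, full precision carried).
D = 0.14173² + 0.1063² + 0.12992² + 0.10236² + 0.10236² + 0.12598² + 0.15748² + 0.13386² = 0.02009 + 0.01130 + 0.01688 + 0.01048 + 0.01048 + 0.01587 + 0.02480 + 0.01792 = 0.12781.
So 1 − D = 0.87219, i.e. 0.872 to 3 decimal places.

0.872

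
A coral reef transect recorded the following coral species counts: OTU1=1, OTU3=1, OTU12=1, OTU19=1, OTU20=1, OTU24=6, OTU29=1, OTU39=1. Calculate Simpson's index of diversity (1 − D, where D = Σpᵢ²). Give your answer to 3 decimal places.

Total N = 1+1+1+1+1+6+1+1 = 13, so the proportions are 0.07692, 0.07692, 0.07692, 0.07692, 0.07692, 0.46154, 0.07692, 0.07692 (working shown to 5 dp, full precision carried).
D = 0.07692² + 0.07692² + 0.07692² + 0.07692² + 0.07692² + 0.46154² + 0.07692² + 0.07692² = 0.00592 + 0.00592 + 0.00592 + 0.00592 + 0.00592 + 0.21302 + 0.00592 + 0.00592 = 0.25444.
So 1 − D = 0.74556, i.e. 0.746 to 3 decimal places.

0.746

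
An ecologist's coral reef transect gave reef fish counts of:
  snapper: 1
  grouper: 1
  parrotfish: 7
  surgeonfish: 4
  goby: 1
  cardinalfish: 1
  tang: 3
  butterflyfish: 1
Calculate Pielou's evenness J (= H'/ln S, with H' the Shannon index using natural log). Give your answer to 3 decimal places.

Total N = 1+1+7+4+1+1+3+1 = 19, so the proportions are 0.05263, 0.05263, 0.36842, 0.21053, 0.05263, 0.05263, 0.15789, 0.05263 (working shown to 5 dp, full precision carried).
H' = −Σ pᵢ ln pᵢ = −((-0.15497) + (-0.15497) + (-0.36788) + (-0.32803) + (-0.15497) + (-0.15497) + (-0.29145) + (-0.15497)) = 1.76221.
With S = 8 species, ln S = 2.07944, so J = 1.76221/2.07944 = 0.84744, i.e. 0.847 to 3 decimal places.

0.847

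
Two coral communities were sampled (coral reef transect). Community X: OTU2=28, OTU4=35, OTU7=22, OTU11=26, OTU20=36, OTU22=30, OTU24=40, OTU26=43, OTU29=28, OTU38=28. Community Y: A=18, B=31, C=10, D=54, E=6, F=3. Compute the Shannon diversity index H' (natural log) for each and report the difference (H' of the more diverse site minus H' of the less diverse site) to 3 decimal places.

Community X: N=316, proportions 0.088608, 0.110759, 0.06962, 0.082278, 0.113924, 0.094937, 0.126582, 0.136076, 0.088608, 0.088608, giving H' = 2.283004 (working shown to 6 dp, full precision carried).
Community Y: N=122, proportions 0.147541, 0.254098, 0.081967, 0.442623, 0.04918, 0.02459, giving H' = 1.435515.
Difference = |2.283004 − 1.435515| = 0.847489, i.e. 0.847 to 3 decimal places.

0.847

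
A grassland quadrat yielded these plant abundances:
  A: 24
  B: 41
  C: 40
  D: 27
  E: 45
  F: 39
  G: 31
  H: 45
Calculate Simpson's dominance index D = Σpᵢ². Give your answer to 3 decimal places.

0.130

Total N = 24+41+40+27+45+39+31+45 = 292, so the proportions are 0.08219, 0.14041, 0.13699, 0.09247, 0.15411, 0.13356, 0.10616, 0.15411 (working shown to 5 dp, full precision carried).
D = 0.08219² + 0.14041² + 0.13699² + 0.09247² + 0.15411² + 0.13356² + 0.10616² + 0.15411² = 0.00676 + 0.01972 + 0.01877 + 0.00855 + 0.02375 + 0.01784 + 0.01127 + 0.02375 = 0.13040.
To 3 decimal places, D = 0.130.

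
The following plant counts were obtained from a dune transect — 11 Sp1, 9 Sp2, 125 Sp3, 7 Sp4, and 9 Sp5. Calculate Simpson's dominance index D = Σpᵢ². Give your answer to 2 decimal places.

0.62

Total N = 11+9+125+7+9 = 161, so the proportions are 0.0683, 0.0559, 0.7764, 0.0435, 0.0559 (working shown to 4 dp, full precision carried).
D = 0.0683² + 0.0559² + 0.7764² + 0.0435² + 0.0559² = 0.0047 + 0.0031 + 0.6028 + 0.0019 + 0.0031 = 0.6156.
To 2 decimal places, D = 0.62.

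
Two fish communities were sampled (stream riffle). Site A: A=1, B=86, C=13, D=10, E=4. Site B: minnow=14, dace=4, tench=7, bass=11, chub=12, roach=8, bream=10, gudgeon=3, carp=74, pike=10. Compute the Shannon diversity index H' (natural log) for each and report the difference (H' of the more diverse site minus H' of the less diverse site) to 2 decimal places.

Site A: N=114, proportions 0.0088, 0.7544, 0.114, 0.0877, 0.0351, giving H' = 0.8328 (working shown to 4 dp, full precision carried).
Site B: N=153, proportions 0.0915, 0.0261, 0.0458, 0.0719, 0.0784, 0.0523, 0.0654, 0.0196, 0.4837, 0.0654, giving H' = 1.7834.
Difference = |0.8328 − 1.7834| = 0.9506, i.e. 0.95 to 2 decimal places.

0.95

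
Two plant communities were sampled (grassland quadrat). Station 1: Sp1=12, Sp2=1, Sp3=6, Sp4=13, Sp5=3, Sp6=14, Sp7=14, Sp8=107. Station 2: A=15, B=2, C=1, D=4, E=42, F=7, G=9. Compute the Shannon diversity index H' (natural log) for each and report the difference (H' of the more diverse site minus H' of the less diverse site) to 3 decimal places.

0.102

Station 1: N=170, proportions 0.07059, 0.00588, 0.03529, 0.07647, 0.01765, 0.08235, 0.08235, 0.62941, giving H' = 1.30582 (working shown to 5 dp, full precision carried).
Station 2: N=80, proportions 0.1875, 0.025, 0.0125, 0.05, 0.525, 0.0875, 0.1125, giving H' = 1.40789.
Difference = |1.30582 − 1.40789| = 0.10207, i.e. 0.102 to 3 decimal places.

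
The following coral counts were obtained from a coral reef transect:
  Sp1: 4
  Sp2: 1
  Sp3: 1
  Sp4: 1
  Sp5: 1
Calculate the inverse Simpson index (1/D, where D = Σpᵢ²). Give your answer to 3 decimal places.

3.200

Total N = 4+1+1+1+1 = 8, so the proportions are 0.5, 0.125, 0.125, 0.125, 0.125 (working shown to 7 dp, full precision carried).
D = 0.5² + 0.125² + 0.125² + 0.125² + 0.125² = 0.2500000 + 0.0156250 + 0.0156250 + 0.0156250 + 0.0156250 = 0.3125000.
So 1/D = 3.20000, i.e. 3.200 to 3 decimal places.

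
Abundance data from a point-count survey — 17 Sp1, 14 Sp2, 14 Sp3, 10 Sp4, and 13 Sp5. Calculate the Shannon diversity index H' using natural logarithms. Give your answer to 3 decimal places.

Total N = 17+14+14+10+13 = 68, so the proportions are 0.25, 0.20588, 0.20588, 0.14706, 0.19118 (working shown to 5 dp, full precision carried).
Each pᵢ ln pᵢ term: 0.25×(-1.38629)=-0.34657, 0.20588×(-1.58045)=-0.32539, 0.20588×(-1.58045)=-0.32539, 0.14706×(-1.91692)=-0.28190, 0.19118×(-1.65456)=-0.31631.
Sum = -1.59556, so H' = 1.596.

1.596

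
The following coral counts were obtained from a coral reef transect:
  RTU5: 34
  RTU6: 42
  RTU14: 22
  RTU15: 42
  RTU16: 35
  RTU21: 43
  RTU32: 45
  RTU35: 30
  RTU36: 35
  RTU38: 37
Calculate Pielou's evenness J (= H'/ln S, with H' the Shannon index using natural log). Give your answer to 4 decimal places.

0.9924

Total N = 34+42+22+42+35+43+45+30+35+37 = 365, so the proportions are 0.093151, 0.115068, 0.060274, 0.115068, 0.09589, 0.117808, 0.123288, 0.082192, 0.09589, 0.10137 (working shown to 6 dp, full precision carried).
H' = −Σ pᵢ ln pᵢ = −((-0.221097) + (-0.248804) + (-0.169301) + (-0.248804) + (-0.224820) + (-0.251956) + (-0.258070) + (-0.205373) + (-0.224820) + (-0.232034)) = 2.285078.
With S = 10 species, ln S = 2.302585, so J = 2.285078/2.302585 = 0.992397, i.e. 0.9924 to 4 decimal places.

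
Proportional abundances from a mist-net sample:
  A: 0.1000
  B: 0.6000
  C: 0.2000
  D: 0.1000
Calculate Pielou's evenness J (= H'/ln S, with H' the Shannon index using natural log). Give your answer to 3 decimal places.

0.785

H' = −Σ pᵢ ln pᵢ = −((-0.23026) + (-0.30650) + (-0.32189) + (-0.23026)) = 1.08890 (working shown to 5 dp, full precision carried).
With S = 4 species, ln S = 1.38629, so J = 1.08890/1.38629 = 0.78548, i.e. 0.785 to 3 decimal places.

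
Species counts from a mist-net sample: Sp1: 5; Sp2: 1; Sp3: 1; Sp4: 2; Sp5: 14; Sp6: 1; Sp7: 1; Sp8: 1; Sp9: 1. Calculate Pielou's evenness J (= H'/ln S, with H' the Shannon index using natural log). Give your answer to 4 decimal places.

0.7182

Total N = 5+1+1+2+14+1+1+1+1 = 27, so the proportions are 0.185185, 0.037037, 0.037037, 0.074074, 0.518519, 0.037037, 0.037037, 0.037037, 0.037037 (working shown to 6 dp, full precision carried).
H' = −Σ pᵢ ln pᵢ = −((-0.312296) + (-0.122068) + (-0.122068) + (-0.192792) + (-0.340552) + (-0.122068) + (-0.122068) + (-0.122068) + (-0.122068)) = 1.578048.
With S = 9 species, ln S = 2.197225, so J = 1.578048/2.197225 = 0.718201, i.e. 0.7182 to 4 decimal places.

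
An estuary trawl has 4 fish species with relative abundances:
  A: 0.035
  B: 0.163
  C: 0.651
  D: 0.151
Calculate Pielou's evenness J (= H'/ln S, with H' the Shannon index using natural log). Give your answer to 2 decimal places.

H' = −Σ pᵢ ln pᵢ = −((-0.1173) + (-0.2957) + (-0.2794) + (-0.2855)) = 0.9779 (working shown to 4 dp, full precision carried).
With S = 4 species, ln S = 1.3863, so J = 0.9779/1.3863 = 0.7054, i.e. 0.71 to 2 decimal places.

0.71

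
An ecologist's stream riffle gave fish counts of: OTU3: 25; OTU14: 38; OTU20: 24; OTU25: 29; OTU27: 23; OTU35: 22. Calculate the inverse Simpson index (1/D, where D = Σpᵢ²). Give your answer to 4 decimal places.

Total N = 25+38+24+29+23+22 = 161, so the proportions are 0.1552795, 0.23602484, 0.14906832, 0.18012422, 0.14285714, 0.13664596 (working shown to 8 dp, full precision carried).
D = 0.1552795² + 0.23602484² + 0.14906832² + 0.18012422² + 0.14285714² + 0.13664596² = 0.02411172 + 0.05570773 + 0.02222136 + 0.03244474 + 0.02040816 + 0.01867212 = 0.17356583.
So 1/D = 5.761503, i.e. 5.7615 to 4 decimal places.

5.7615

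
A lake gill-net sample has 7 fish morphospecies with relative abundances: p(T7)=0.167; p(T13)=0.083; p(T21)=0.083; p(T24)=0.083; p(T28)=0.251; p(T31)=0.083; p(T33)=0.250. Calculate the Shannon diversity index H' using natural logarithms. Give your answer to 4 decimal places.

1.8187

Each pᵢ ln pᵢ term (working shown to 6 dp, full precision carried): 0.167×(-1.789761)=-0.298890, 0.083×(-2.488915)=-0.206580, 0.083×(-2.488915)=-0.206580, 0.083×(-2.488915)=-0.206580, 0.251×(-1.382302)=-0.346958, 0.083×(-2.488915)=-0.206580, 0.25×(-1.386294)=-0.346574.
Sum = -1.818741, so H' = 1.8187.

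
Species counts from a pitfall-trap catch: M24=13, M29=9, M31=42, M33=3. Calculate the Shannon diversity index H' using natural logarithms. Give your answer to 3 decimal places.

1.020

Total N = 13+9+42+3 = 67, so the proportions are 0.19403, 0.13433, 0.62687, 0.04478 (working shown to 5 dp, full precision carried).
Each pᵢ ln pᵢ term: 0.19403×(-1.63974)=-0.31816, 0.13433×(-2.00747)=-0.26966, 0.62687×(-0.46702)=-0.29276, 0.04478×(-3.10608)=-0.13908.
Sum = -1.01966, so H' = 1.020.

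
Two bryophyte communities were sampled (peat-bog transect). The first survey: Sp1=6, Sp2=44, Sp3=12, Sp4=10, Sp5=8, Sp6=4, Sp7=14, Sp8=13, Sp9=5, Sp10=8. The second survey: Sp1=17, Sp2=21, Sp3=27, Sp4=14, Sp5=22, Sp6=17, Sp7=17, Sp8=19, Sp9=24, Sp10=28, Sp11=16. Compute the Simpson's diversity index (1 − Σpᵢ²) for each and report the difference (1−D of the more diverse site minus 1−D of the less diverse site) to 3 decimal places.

0.084

The first survey: N=124, proportions 0.04839, 0.35484, 0.09677, 0.08065, 0.06452, 0.03226, 0.1129, 0.10484, 0.04032, 0.06452, giving 1−D = 0.82115 (working shown to 5 dp, full precision carried).
The second survey: N=222, proportions 0.07658, 0.09459, 0.12162, 0.06306, 0.0991, 0.07658, 0.07658, 0.08559, 0.10811, 0.12613, 0.07207, giving 1−D = 0.90476.
Difference = |0.82115 − 0.90476| = 0.08361, i.e. 0.084 to 3 decimal places.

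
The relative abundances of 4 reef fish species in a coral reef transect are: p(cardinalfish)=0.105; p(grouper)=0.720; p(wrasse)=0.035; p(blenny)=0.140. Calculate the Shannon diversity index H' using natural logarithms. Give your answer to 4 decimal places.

Each pᵢ ln pᵢ term (working shown to 6 dp, full precision carried): 0.105×(-2.253795)=-0.236648, 0.72×(-0.328504)=-0.236523, 0.035×(-3.352407)=-0.117334, 0.14×(-1.966113)=-0.275256.
Sum = -0.865761, so H' = 0.8658.

0.8658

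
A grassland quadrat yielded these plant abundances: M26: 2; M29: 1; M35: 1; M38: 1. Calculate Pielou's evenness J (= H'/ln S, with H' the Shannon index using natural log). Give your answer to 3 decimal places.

0.961

Total N = 2+1+1+1 = 5, so the proportions are 0.4, 0.2, 0.2, 0.2 (working shown to 5 dp, full precision carried).
H' = −Σ pᵢ ln pᵢ = −((-0.36652) + (-0.32189) + (-0.32189) + (-0.32189)) = 1.33218.
With S = 4 species, ln S = 1.38629, so J = 1.33218/1.38629 = 0.96096, i.e. 0.961 to 3 decimal places.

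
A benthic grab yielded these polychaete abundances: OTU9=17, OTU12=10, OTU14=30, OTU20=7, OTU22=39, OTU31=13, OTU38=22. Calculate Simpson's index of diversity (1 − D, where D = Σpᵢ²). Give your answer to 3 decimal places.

0.816

Total N = 17+10+30+7+39+13+22 = 138, so the proportions are 0.12319, 0.07246, 0.21739, 0.05072, 0.28261, 0.0942, 0.15942 (working shown to 5 dp, full precision carried).
D = 0.12319² + 0.07246² + 0.21739² + 0.05072² + 0.28261² + 0.0942² + 0.15942² = 0.01518 + 0.00525 + 0.04726 + 0.00257 + 0.07987 + 0.00887 + 0.02541 = 0.18442.
So 1 − D = 0.81558, i.e. 0.816 to 3 decimal places.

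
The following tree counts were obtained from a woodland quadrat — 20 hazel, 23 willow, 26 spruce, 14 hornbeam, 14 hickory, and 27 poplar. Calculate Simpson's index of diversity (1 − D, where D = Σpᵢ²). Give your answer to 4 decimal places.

0.8227

Total N = 20+23+26+14+14+27 = 124, so the proportions are 0.16129, 0.185484, 0.209677, 0.112903, 0.112903, 0.217742 (working shown to 6 dp, full precision carried).
D = 0.16129² + 0.185484² + 0.209677² + 0.112903² + 0.112903² + 0.217742² = 0.026015 + 0.034404 + 0.043965 + 0.012747 + 0.012747 + 0.047412 = 0.177289.
So 1 − D = 0.822711, i.e. 0.8227 to 4 decimal places.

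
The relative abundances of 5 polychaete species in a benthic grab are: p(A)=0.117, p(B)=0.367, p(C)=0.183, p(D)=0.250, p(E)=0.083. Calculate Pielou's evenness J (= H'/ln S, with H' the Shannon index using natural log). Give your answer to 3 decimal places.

0.921

H' = −Σ pᵢ ln pᵢ = −((-0.25103) + (-0.36788) + (-0.31078) + (-0.34657) + (-0.20658)) = 1.48285 (working shown to 5 dp, full precision carried).
With S = 5 species, ln S = 1.60944, so J = 1.48285/1.60944 = 0.92135, i.e. 0.921 to 3 decimal places.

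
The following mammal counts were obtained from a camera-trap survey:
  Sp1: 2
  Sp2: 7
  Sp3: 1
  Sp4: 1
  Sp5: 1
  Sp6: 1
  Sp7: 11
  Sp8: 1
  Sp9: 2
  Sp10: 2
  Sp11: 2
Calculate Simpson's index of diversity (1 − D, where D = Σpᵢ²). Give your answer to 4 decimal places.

Total N = 2+7+1+1+1+1+11+1+2+2+2 = 31, so the proportions are 0.064516, 0.225806, 0.032258, 0.032258, 0.032258, 0.032258, 0.354839, 0.032258, 0.064516, 0.064516, 0.064516 (working shown to 6 dp, full precision carried).
D = 0.064516² + 0.225806² + 0.032258² + 0.032258² + 0.032258² + 0.032258² + 0.354839² + 0.032258² + 0.064516² + 0.064516² + 0.064516² = 0.004162 + 0.050989 + 0.001041 + 0.001041 + 0.001041 + 0.001041 + 0.125911 + 0.001041 + 0.004162 + 0.004162 + 0.004162 = 0.198751.
So 1 − D = 0.801249, i.e. 0.8012 to 4 decimal places.

0.8012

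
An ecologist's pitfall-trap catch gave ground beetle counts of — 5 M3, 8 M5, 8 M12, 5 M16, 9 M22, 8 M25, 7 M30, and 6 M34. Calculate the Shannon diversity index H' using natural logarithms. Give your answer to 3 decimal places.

2.058

Total N = 5+8+8+5+9+8+7+6 = 56, so the proportions are 0.08929, 0.14286, 0.14286, 0.08929, 0.16071, 0.14286, 0.125, 0.10714 (working shown to 5 dp, full precision carried).
Each pᵢ ln pᵢ term: 0.08929×(-2.41591)=-0.21571, 0.14286×(-1.94591)=-0.27799, 0.14286×(-1.94591)=-0.27799, 0.08929×(-2.41591)=-0.21571, 0.16071×(-1.82813)=-0.29381, 0.14286×(-1.94591)=-0.27799, 0.125×(-2.07944)=-0.25993, 0.10714×(-2.23359)=-0.23931.
Sum = -2.05842, so H' = 2.058.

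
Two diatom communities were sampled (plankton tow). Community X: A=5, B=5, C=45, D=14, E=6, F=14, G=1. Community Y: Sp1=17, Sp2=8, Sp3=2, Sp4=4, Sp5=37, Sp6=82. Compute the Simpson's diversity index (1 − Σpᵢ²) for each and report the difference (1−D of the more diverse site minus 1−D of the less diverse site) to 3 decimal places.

0.067

Community X: N=90, proportions 0.05556, 0.05556, 0.5, 0.15556, 0.06667, 0.15556, 0.01111, giving 1−D = 0.69086 (working shown to 5 dp, full precision carried).
Community Y: N=150, proportions 0.11333, 0.05333, 0.01333, 0.02667, 0.24667, 0.54667, giving 1−D = 0.62373.
Difference = |0.69086 − 0.62373| = 0.06713, i.e. 0.067 to 3 decimal places.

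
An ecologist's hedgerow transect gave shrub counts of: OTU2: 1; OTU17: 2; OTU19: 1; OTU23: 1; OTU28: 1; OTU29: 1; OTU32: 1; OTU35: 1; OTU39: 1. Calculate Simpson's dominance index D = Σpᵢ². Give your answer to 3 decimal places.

0.120

Total N = 1+2+1+1+1+1+1+1+1 = 10, so the proportions are 0.1, 0.2, 0.1, 0.1, 0.1, 0.1, 0.1, 0.1, 0.1 (working shown to 5 dp, full precision carried).
D = 0.1² + 0.2² + 0.1² + 0.1² + 0.1² + 0.1² + 0.1² + 0.1² + 0.1² = 0.01000 + 0.04000 + 0.01000 + 0.01000 + 0.01000 + 0.01000 + 0.01000 + 0.01000 + 0.01000 = 0.12000.
To 3 decimal places, D = 0.120.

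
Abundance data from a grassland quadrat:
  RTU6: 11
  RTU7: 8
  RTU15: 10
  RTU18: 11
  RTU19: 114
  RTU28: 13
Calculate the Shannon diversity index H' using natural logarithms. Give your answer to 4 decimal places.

1.1318

Total N = 11+8+10+11+114+13 = 167, so the proportions are 0.0658683, 0.0479042, 0.0598802, 0.0658683, 0.6826347, 0.0778443 (working shown to 7 dp, full precision carried).
Each pᵢ ln pᵢ term: 0.0658683×(-2.7200985)=-0.1791682, 0.0479042×(-3.0385523)=-0.1455594, 0.0598802×(-2.8154087)=-0.1685873, 0.0658683×(-2.7200985)=-0.1791682, 0.6826347×(-0.3817954)=-0.2606268, 0.0778443×(-2.5530445)=-0.1987400.
Sum = -1.1318498, so H' = 1.1318.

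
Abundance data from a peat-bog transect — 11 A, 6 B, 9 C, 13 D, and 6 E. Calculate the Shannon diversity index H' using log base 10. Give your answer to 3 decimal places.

Total N = 11+6+9+13+6 = 45, so the proportions are 0.24444, 0.13333, 0.2, 0.28889, 0.13333 (working shown to 5 dp, full precision carried).
Each pᵢ log₁₀ pᵢ term: 0.24444×(-0.61182)=-0.14956, 0.13333×(-0.87506)=-0.11667, 0.2×(-0.69897)=-0.13979, 0.28889×(-0.53927)=-0.15579, 0.13333×(-0.87506)=-0.11667.
Sum = -0.67849, so H' = 0.678.

0.678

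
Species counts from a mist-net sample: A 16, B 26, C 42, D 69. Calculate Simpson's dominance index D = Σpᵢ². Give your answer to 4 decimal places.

0.3186

Total N = 16+26+42+69 = 153, so the proportions are 0.104575, 0.169935, 0.27451, 0.45098 (working shown to 6 dp, full precision carried).
D = 0.104575² + 0.169935² + 0.27451² + 0.45098² = 0.010936 + 0.028878 + 0.075356 + 0.203383 = 0.318553.
To 4 decimal places, D = 0.3186.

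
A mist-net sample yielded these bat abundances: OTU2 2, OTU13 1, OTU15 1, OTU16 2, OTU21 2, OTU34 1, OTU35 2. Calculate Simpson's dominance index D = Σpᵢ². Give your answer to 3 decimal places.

0.157

Total N = 2+1+1+2+2+1+2 = 11, so the proportions are 0.18182, 0.09091, 0.09091, 0.18182, 0.18182, 0.09091, 0.18182 (working shown to 5 dp, full precision carried).
D = 0.18182² + 0.09091² + 0.09091² + 0.18182² + 0.18182² + 0.09091² + 0.18182² = 0.03306 + 0.00826 + 0.00826 + 0.03306 + 0.03306 + 0.00826 + 0.03306 = 0.15702.
To 3 decimal places, D = 0.157.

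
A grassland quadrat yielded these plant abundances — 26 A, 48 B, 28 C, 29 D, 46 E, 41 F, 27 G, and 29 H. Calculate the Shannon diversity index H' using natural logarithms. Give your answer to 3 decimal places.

2.049

Total N = 26+48+28+29+46+41+27+29 = 274, so the proportions are 0.09489, 0.17518, 0.10219, 0.10584, 0.16788, 0.14964, 0.09854, 0.10584 (working shown to 5 dp, full precision carried).
Each pᵢ ln pᵢ term: 0.09489×(-2.35503)=-0.22347, 0.17518×(-1.74193)=-0.30516, 0.10219×(-2.28092)=-0.23309, 0.10584×(-2.24583)=-0.23770, 0.16788×(-1.78449)=-0.29959, 0.14964×(-1.89956)=-0.28424, 0.09854×(-2.31729)=-0.22835, 0.10584×(-2.24583)=-0.23770.
Sum = -2.04928, so H' = 2.049.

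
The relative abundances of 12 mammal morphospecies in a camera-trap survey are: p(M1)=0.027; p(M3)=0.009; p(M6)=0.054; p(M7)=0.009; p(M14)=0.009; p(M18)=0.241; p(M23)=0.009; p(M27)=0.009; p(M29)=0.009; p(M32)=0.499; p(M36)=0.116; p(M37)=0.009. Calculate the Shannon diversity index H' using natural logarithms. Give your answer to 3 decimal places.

Each pᵢ ln pᵢ term (working shown to 5 dp, full precision carried): 0.027×(-3.61192)=-0.09752, 0.009×(-4.71053)=-0.04239, 0.054×(-2.91877)=-0.15761, 0.009×(-4.71053)=-0.04239, 0.009×(-4.71053)=-0.04239, 0.241×(-1.42296)=-0.34293, 0.009×(-4.71053)=-0.04239, 0.009×(-4.71053)=-0.04239, 0.009×(-4.71053)=-0.04239, 0.499×(-0.69515)=-0.34688, 0.116×(-2.15417)=-0.24988, 0.009×(-4.71053)=-0.04239.
Sum = -1.49159, so H' = 1.492.

1.492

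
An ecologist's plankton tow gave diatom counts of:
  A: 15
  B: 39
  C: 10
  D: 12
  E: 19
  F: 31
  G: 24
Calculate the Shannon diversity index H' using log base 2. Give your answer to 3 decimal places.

Total N = 15+39+10+12+19+31+24 = 150, so the proportions are 0.1, 0.26, 0.06667, 0.08, 0.12667, 0.20667, 0.16 (working shown to 5 dp, full precision carried).
Each pᵢ log₂ pᵢ term: 0.1×(-3.32193)=-0.33219, 0.26×(-1.94342)=-0.50529, 0.06667×(-3.90689)=-0.26046, 0.08×(-3.64386)=-0.29151, 0.12667×(-2.98089)=-0.37758, 0.20667×(-2.27462)=-0.47009, 0.16×(-2.64386)=-0.42302.
Sum = -2.66013, so H' = 2.660.

2.660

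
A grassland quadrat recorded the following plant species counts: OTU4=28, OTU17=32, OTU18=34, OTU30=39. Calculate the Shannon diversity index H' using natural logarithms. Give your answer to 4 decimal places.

1.3792

Total N = 28+32+34+39 = 133, so the proportions are 0.210526, 0.240602, 0.255639, 0.293233 (working shown to 6 dp, full precision carried).
Each pᵢ ln pᵢ term: 0.210526×(-1.558145)=-0.328030, 0.240602×(-1.424613)=-0.342764, 0.255639×(-1.363989)=-0.348689, 0.293233×(-1.226787)=-0.359735.
Sum = -1.379218, so H' = 1.3792.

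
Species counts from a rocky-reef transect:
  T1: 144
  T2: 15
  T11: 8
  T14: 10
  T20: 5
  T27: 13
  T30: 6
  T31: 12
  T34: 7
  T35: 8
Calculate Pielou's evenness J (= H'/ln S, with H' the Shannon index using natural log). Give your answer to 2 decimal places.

Total N = 144+15+8+10+5+13+6+12+7+8 = 228, so the proportions are 0.6316, 0.0658, 0.0351, 0.0439, 0.0219, 0.057, 0.0263, 0.0526, 0.0307, 0.0351 (working shown to 4 dp, full precision carried).
H' = −Σ pᵢ ln pᵢ = −((-0.2902) + (-0.1790) + (-0.1175) + (-0.1371) + (-0.0838) + (-0.1633) + (-0.0957) + (-0.1550) + (-0.1069) + (-0.1175)) = 1.4462.
With S = 10 species, ln S = 2.3026, so J = 1.4462/2.3026 = 0.6281, i.e. 0.63 to 2 decimal places.

0.63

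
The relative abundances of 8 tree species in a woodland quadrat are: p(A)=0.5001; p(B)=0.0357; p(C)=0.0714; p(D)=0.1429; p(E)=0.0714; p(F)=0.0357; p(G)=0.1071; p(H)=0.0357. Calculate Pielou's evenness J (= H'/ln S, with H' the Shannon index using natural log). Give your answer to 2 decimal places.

0.77

H' = −Σ pᵢ ln pᵢ = −((-0.3465) + (-0.1190) + (-0.1885) + (-0.2780) + (-0.1885) + (-0.1190) + (-0.2393) + (-0.1190)) = 1.5977 (working shown to 4 dp, full precision carried).
With S = 8 species, ln S = 2.0794, so J = 1.5977/2.0794 = 0.7683, i.e. 0.77 to 2 decimal places.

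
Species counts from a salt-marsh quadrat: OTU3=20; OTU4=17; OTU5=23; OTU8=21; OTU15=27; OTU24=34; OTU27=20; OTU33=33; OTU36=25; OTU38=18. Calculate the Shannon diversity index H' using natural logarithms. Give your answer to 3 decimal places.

Total N = 20+17+23+21+27+34+20+33+25+18 = 238, so the proportions are 0.08403, 0.07143, 0.09664, 0.08824, 0.11345, 0.14286, 0.08403, 0.13866, 0.10504, 0.07563 (working shown to 5 dp, full precision carried).
Each pᵢ ln pᵢ term: 0.08403×(-2.47654)=-0.20811, 0.07143×(-2.63906)=-0.18850, 0.09664×(-2.33678)=-0.22582, 0.08824×(-2.42775)=-0.21421, 0.11345×(-2.17643)=-0.24691, 0.14286×(-1.94591)=-0.27799, 0.08403×(-2.47654)=-0.20811, 0.13866×(-1.97576)=-0.27395, 0.10504×(-2.25339)=-0.23670, 0.07563×(-2.58190)=-0.19527.
Sum = -2.27558, so H' = 2.276.

2.276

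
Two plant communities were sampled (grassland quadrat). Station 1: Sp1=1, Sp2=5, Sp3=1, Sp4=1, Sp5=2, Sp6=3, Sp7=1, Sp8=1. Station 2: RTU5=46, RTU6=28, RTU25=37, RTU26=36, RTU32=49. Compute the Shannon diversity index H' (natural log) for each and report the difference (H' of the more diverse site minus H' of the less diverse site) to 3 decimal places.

0.269

Station 1: N=15, proportions 0.06667, 0.33333, 0.06667, 0.06667, 0.13333, 0.2, 0.06667, 0.06667, giving H' = 1.85943 (working shown to 5 dp, full precision carried).
Station 2: N=196, proportions 0.23469, 0.14286, 0.18878, 0.18367, 0.25, giving H' = 1.59072.
Difference = |1.85943 − 1.59072| = 0.26871, i.e. 0.269 to 3 decimal places.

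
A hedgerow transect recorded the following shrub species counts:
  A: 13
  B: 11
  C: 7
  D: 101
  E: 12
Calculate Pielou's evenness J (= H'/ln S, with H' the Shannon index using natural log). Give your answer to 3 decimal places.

Total N = 13+11+7+101+12 = 144, so the proportions are 0.09028, 0.07639, 0.04861, 0.70139, 0.08333 (working shown to 5 dp, full precision carried).
H' = −Σ pᵢ ln pᵢ = −((-0.21711) + (-0.19647) + (-0.14700) + (-0.24878) + (-0.20708)) = 1.01642.
With S = 5 species, ln S = 1.60944, so J = 1.01642/1.60944 = 0.63154, i.e. 0.632 to 3 decimal places.

0.632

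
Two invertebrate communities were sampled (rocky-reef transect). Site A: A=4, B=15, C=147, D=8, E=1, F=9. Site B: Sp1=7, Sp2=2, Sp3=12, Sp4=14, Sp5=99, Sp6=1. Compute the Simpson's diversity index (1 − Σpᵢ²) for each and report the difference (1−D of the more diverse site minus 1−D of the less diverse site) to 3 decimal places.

Site A: N=184, proportions 0.0217391, 0.0815217, 0.798913, 0.0434783, 0.0054348, 0.048913, giving 1−D = 0.3503072 (working shown to 7 dp, full precision carried).
Site B: N=135, proportions 0.0518519, 0.0148148, 0.0888889, 0.1037037, 0.7333333, 0.0074074, giving 1−D = 0.4406036.
Difference = |0.3503072 − 0.4406036| = 0.0902964, i.e. 0.090 to 3 decimal places.

0.090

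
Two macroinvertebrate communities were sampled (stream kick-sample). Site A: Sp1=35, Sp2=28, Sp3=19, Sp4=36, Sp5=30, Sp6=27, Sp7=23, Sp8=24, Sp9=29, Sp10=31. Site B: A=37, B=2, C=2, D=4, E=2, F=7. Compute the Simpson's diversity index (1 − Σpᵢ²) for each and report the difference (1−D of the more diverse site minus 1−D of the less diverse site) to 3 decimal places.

Site A: N=282, proportions 0.124113, 0.099291, 0.067376, 0.12766, 0.106383, 0.095745, 0.08156, 0.085106, 0.102837, 0.109929, giving 1−D = 0.896861 (working shown to 6 dp, full precision carried).
Site B: N=54, proportions 0.685185, 0.037037, 0.037037, 0.074074, 0.037037, 0.12963, giving 1−D = 0.504115.
Difference = |0.896861 − 0.504115| = 0.392746, i.e. 0.393 to 3 decimal places.

0.393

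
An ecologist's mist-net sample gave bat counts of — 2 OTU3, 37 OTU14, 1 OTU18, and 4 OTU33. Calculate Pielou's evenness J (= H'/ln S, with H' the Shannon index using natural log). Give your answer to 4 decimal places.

Total N = 2+37+1+4 = 44, so the proportions are 0.045455, 0.840909, 0.022727, 0.090909 (working shown to 6 dp, full precision carried).
H' = −Σ pᵢ ln pᵢ = −((-0.140502) + (-0.145706) + (-0.086004) + (-0.217990)) = 0.590202.
With S = 4 species, ln S = 1.386294, so J = 0.590202/1.386294 = 0.425741, i.e. 0.4257 to 4 decimal places.

0.4257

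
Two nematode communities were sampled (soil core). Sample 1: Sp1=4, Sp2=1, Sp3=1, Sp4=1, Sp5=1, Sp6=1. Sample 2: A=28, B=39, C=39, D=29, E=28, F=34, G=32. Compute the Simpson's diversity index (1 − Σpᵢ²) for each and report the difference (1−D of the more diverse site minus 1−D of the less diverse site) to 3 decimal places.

0.114

Sample 1: N=9, proportions 0.44444, 0.11111, 0.11111, 0.11111, 0.11111, 0.11111, giving 1−D = 0.74074 (working shown to 5 dp, full precision carried).
Sample 2: N=229, proportions 0.12227, 0.17031, 0.17031, 0.12664, 0.12227, 0.14847, 0.13974, giving 1−D = 0.85448.
Difference = |0.74074 − 0.85448| = 0.11374, i.e. 0.114 to 3 decimal places.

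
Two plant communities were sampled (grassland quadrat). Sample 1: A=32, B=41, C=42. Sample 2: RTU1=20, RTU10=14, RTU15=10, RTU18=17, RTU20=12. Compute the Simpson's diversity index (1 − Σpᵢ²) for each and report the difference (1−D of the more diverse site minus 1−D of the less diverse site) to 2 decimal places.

0.13

Sample 1: N=115, proportions 0.27826, 0.35652, 0.36522, giving 1−D = 0.66208 (working shown to 5 dp, full precision carried).
Sample 2: N=73, proportions 0.27397, 0.19178, 0.13699, 0.23288, 0.16438, giving 1−D = 0.78814.
Difference = |0.66208 − 0.78814| = 0.12606, i.e. 0.13 to 2 decimal places.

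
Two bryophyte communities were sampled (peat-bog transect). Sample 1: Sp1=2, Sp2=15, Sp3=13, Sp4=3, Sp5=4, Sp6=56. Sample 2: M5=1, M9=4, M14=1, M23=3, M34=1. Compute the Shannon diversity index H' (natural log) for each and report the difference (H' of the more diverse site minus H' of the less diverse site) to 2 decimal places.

0.22

Sample 1: N=93, proportions 0.021505, 0.16129, 0.139785, 0.032258, 0.043011, 0.602151, giving H' = 1.203437 (working shown to 6 dp, full precision carried).
Sample 2: N=10, proportions 0.1, 0.4, 0.1, 0.3, 0.1, giving H' = 1.418484.
Difference = |1.203437 − 1.418484| = 0.215047, i.e. 0.22 to 2 decimal places.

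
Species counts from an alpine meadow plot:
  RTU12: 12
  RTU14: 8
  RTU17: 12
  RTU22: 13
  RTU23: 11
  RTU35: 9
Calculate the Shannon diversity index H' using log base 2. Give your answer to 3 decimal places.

Total N = 12+8+12+13+11+9 = 65, so the proportions are 0.18462, 0.12308, 0.18462, 0.2, 0.16923, 0.13846 (working shown to 5 dp, full precision carried).
Each pᵢ log₂ pᵢ term: 0.18462×(-2.43741)=-0.44998, 0.12308×(-3.02237)=-0.37198, 0.18462×(-2.43741)=-0.44998, 0.2×(-2.32193)=-0.46439, 0.16923×(-2.56294)=-0.43373, 0.13846×(-2.85244)=-0.39495.
Sum = -2.56502, so H' = 2.565.

2.565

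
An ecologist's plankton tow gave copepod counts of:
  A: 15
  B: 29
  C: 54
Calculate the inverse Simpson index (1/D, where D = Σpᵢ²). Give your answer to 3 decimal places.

Total N = 15+29+54 = 98, so the proportions are 0.153061, 0.295918, 0.55102 (working shown to 6 dp, full precision carried).
D = 0.153061² + 0.295918² + 0.55102² = 0.023428 + 0.087568 + 0.303623 = 0.414619.
So 1/D = 2.41185, i.e. 2.412 to 3 decimal places.

2.412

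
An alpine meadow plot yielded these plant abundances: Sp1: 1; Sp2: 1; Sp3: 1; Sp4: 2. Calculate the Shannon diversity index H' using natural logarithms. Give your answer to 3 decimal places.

Total N = 1+1+1+2 = 5, so the proportions are 0.2, 0.2, 0.2, 0.4 (working shown to 5 dp, full precision carried).
Each pᵢ ln pᵢ term: 0.2×(-1.60944)=-0.32189, 0.2×(-1.60944)=-0.32189, 0.2×(-1.60944)=-0.32189, 0.4×(-0.91629)=-0.36652.
Sum = -1.33218, so H' = 1.332.

1.332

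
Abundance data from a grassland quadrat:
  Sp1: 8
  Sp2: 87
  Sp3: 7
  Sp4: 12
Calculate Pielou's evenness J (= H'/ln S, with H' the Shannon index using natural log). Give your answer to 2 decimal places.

Total N = 8+87+7+12 = 114, so the proportions are 0.0702, 0.7632, 0.0614, 0.1053 (working shown to 4 dp, full precision carried).
H' = −Σ pᵢ ln pᵢ = −((-0.1864) + (-0.2063) + (-0.1713) + (-0.2370)) = 0.8010.
With S = 4 species, ln S = 1.3863, so J = 0.8010/1.3863 = 0.5778, i.e. 0.58 to 2 decimal places.

0.58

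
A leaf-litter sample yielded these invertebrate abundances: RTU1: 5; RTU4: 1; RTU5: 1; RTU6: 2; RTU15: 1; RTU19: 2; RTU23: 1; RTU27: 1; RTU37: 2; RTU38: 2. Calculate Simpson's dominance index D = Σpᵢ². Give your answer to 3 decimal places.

Total N = 5+1+1+2+1+2+1+1+2+2 = 18, so the proportions are 0.27778, 0.05556, 0.05556, 0.11111, 0.05556, 0.11111, 0.05556, 0.05556, 0.11111, 0.11111 (working shown to 5 dp, full precision carried).
D = 0.27778² + 0.05556² + 0.05556² + 0.11111² + 0.05556² + 0.11111² + 0.05556² + 0.05556² + 0.11111² + 0.11111² = 0.07716 + 0.00309 + 0.00309 + 0.01235 + 0.00309 + 0.01235 + 0.00309 + 0.00309 + 0.01235 + 0.01235 = 0.14198.
To 3 decimal places, D = 0.142.

0.142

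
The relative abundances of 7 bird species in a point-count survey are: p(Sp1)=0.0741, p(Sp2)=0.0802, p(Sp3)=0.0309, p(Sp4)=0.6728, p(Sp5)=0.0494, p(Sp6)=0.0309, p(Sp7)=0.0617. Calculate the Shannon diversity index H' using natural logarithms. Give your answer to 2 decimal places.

Each pᵢ ln pᵢ term (working shown to 4 dp, full precision carried): 0.0741×(-2.6023)=-0.1928, 0.0802×(-2.5232)=-0.2024, 0.0309×(-3.4770)=-0.1074, 0.6728×(-0.3963)=-0.2666, 0.0494×(-3.0078)=-0.1486, 0.0309×(-3.4770)=-0.1074, 0.0617×(-2.7855)=-0.1719.
Sum = -1.1972, so H' = 1.20.

1.20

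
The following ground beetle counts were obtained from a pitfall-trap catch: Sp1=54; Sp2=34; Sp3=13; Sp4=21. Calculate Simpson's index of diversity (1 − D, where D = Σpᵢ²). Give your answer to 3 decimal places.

Total N = 54+34+13+21 = 122, so the proportions are 0.44262, 0.27869, 0.10656, 0.17213 (working shown to 5 dp, full precision carried).
D = 0.44262² + 0.27869² + 0.10656² + 0.17213² = 0.19592 + 0.07767 + 0.01135 + 0.02963 = 0.31457.
So 1 − D = 0.68543, i.e. 0.685 to 3 decimal places.

0.685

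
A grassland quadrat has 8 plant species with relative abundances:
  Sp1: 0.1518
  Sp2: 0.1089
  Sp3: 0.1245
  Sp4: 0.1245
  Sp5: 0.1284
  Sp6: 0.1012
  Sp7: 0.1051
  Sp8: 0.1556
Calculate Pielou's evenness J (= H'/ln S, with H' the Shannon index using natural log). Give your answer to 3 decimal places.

H' = −Σ pᵢ ln pᵢ = −((-0.28617) + (-0.24147) + (-0.25939) + (-0.25939) + (-0.26355) + (-0.23181) + (-0.23677) + (-0.28949)) = 2.06805 (working shown to 5 dp, full precision carried).
With S = 8 species, ln S = 2.07944, so J = 2.06805/2.07944 = 0.99452, i.e. 0.995 to 3 decimal places.

0.995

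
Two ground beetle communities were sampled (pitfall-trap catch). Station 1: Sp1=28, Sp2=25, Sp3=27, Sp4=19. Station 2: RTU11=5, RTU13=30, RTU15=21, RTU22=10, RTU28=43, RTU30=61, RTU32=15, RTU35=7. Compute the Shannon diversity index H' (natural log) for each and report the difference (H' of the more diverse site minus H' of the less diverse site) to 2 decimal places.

Station 1: N=99, proportions 0.2828, 0.2525, 0.2727, 0.1919, giving H' = 1.3759 (working shown to 4 dp, full precision carried).
Station 2: N=192, proportions 0.026, 0.1562, 0.1094, 0.0521, 0.224, 0.3177, 0.0781, 0.0365, giving H' = 1.8003.
Difference = |1.3759 − 1.8003| = 0.4244, i.e. 0.42 to 2 decimal places.

0.42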